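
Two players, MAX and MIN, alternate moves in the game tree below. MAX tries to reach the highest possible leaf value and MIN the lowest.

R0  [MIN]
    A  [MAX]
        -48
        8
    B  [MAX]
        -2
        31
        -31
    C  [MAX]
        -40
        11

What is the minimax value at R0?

8

A (MAX): max(-48, 8) = 8
B (MAX): max(-2, 31, -31) = 31
C (MAX): max(-40, 11) = 11
R0 (MIN): min(8, 31, 11) = 8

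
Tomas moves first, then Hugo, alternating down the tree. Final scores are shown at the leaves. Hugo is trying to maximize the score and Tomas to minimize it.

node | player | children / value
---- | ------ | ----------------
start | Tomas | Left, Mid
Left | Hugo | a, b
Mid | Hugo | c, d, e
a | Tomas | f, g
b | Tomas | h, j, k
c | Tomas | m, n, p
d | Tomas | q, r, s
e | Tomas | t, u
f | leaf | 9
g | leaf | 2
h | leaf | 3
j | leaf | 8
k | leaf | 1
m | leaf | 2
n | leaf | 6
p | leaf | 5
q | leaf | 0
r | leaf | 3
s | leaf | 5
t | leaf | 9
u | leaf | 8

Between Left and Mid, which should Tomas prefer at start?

a (Tomas): min(9, 2) = 2
b (Tomas): min(3, 8, 1) = 1
Left (Hugo): max(2, 1) = 2
c (Tomas): min(2, 6, 5) = 2
d (Tomas): min(0, 3, 5) = 0
e (Tomas): min(9, 8) = 8
Mid (Hugo): max(2, 0, 8) = 8
Tomas prefers the lower value; Left=2, Mid=8. Left is better since 2 < 8.

Left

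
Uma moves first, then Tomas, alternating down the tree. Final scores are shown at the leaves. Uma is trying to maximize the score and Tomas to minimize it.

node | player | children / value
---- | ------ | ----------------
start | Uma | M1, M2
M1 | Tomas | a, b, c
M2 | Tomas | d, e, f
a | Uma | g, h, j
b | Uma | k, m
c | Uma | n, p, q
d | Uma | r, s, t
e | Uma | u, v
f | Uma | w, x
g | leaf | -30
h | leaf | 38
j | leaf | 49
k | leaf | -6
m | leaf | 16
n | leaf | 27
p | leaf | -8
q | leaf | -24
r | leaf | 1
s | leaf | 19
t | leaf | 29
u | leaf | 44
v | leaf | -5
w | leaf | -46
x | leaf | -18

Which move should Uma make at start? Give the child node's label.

M1

a (Uma): max(-30, 38, 49) = 49
b (Uma): max(-6, 16) = 16
c (Uma): max(27, -8, -24) = 27
M1 (Tomas): min(49, 16, 27) = 16
d (Uma): max(1, 19, 29) = 29
e (Uma): max(44, -5) = 44
f (Uma): max(-46, -18) = -18
M2 (Tomas): min(29, 44, -18) = -18
start (Uma): max(16, -18) = 16
Uma at start wants the highest of {M1=16, M2=-18}, so chooses M1.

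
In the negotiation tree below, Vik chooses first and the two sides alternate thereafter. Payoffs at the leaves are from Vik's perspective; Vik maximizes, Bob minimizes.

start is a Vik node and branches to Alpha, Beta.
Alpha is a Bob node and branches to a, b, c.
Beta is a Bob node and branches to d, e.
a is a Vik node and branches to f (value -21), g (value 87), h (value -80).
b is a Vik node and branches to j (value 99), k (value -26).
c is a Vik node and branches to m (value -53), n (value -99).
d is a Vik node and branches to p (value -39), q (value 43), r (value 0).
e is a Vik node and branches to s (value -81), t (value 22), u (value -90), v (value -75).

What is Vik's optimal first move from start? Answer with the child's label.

a (Vik): max(-21, 87, -80) = 87
b (Vik): max(99, -26) = 99
c (Vik): max(-53, -99) = -53
Alpha (Bob): min(87, 99, -53) = -53
d (Vik): max(-39, 43, 0) = 43
e (Vik): max(-81, 22, -90, -75) = 22
Beta (Bob): min(43, 22) = 22
start (Vik): max(-53, 22) = 22
Vik at start wants the highest of {Alpha=-53, Beta=22}, so chooses Beta.

Beta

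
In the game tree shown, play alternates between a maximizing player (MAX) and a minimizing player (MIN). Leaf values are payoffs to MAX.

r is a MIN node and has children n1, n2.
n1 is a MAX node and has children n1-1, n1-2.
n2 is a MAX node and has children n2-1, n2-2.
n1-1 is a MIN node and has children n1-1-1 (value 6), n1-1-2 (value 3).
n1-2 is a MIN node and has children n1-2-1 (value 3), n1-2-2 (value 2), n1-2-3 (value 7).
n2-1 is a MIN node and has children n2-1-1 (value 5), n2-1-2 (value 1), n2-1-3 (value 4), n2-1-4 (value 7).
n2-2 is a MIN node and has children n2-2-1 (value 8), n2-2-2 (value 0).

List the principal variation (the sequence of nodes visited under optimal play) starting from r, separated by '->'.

n1-1 (MIN): min(6, 3) = 3
n1-2 (MIN): min(3, 2, 7) = 2
n1 (MAX): max(3, 2) = 3
n2-1 (MIN): min(5, 1, 4, 7) = 1
n2-2 (MIN): min(8, 0) = 0
n2 (MAX): max(1, 0) = 1
r (MIN): min(3, 1) = 1
At r, MIN picks n2 (lowest: 1).
At n2, MAX picks n2-1 (highest: 1).
At n2-1, MIN picks n2-1-2 (lowest: 1).
Terminal value 1.

r -> n2 -> n2-1 -> n2-1-2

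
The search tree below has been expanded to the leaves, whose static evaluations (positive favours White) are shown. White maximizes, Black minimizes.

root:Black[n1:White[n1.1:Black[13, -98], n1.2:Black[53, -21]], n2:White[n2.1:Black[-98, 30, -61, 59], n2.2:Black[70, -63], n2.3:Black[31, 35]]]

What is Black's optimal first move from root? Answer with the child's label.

n1

n1.1 (Black): min(13, -98) = -98
n1.2 (Black): min(53, -21) = -21
n1 (White): max(-98, -21) = -21
n2.1 (Black): min(-98, 30, -61, 59) = -98
n2.2 (Black): min(70, -63) = -63
n2.3 (Black): min(31, 35) = 31
n2 (White): max(-98, -63, 31) = 31
root (Black): min(-21, 31) = -21
Black at root wants the lowest of {n1=-21, n2=31}, so chooses n1.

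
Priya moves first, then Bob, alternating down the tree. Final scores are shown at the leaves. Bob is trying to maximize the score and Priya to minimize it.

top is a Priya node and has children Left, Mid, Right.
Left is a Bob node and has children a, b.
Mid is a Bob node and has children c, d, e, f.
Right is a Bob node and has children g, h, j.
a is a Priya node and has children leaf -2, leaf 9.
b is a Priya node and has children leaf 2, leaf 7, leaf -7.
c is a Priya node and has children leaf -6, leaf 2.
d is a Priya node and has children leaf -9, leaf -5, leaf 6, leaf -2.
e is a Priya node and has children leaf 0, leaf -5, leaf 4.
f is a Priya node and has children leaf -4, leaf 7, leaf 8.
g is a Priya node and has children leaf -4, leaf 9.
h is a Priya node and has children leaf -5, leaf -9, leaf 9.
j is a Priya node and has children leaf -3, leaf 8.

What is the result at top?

-4

a (Priya): min(-2, 9) = -2
b (Priya): min(2, 7, -7) = -7
Left (Bob): max(-2, -7) = -2
c (Priya): min(-6, 2) = -6
d (Priya): min(-9, -5, 6, -2) = -9
e (Priya): min(0, -5, 4) = -5
f (Priya): min(-4, 7, 8) = -4
Mid (Bob): max(-6, -9, -5, -4) = -4
g (Priya): min(-4, 9) = -4
h (Priya): min(-5, -9, 9) = -9
j (Priya): min(-3, 8) = -3
Right (Bob): max(-4, -9, -3) = -3
top (Priya): min(-2, -4, -3) = -4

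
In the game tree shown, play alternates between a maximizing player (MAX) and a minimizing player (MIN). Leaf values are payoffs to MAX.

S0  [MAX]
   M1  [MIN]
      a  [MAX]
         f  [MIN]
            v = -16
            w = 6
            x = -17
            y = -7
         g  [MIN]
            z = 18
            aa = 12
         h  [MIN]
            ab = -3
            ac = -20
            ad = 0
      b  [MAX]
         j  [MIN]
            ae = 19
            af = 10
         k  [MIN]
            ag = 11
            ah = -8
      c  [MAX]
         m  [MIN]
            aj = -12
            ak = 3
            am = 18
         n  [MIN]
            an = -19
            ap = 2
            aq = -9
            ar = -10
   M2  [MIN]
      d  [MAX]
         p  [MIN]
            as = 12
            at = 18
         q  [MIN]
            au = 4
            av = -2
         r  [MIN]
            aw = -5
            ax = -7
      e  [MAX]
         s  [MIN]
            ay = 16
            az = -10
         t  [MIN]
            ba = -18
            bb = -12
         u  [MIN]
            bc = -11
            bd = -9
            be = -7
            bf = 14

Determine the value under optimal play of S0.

f (MIN): min(-16, 6, -17, -7) = -17
g (MIN): min(18, 12) = 12
h (MIN): min(-3, -20, 0) = -20
a (MAX): max(-17, 12, -20) = 12
j (MIN): min(19, 10) = 10
k (MIN): min(11, -8) = -8
b (MAX): max(10, -8) = 10
m (MIN): min(-12, 3, 18) = -12
n (MIN): min(-19, 2, -9, -10) = -19
c (MAX): max(-12, -19) = -12
M1 (MIN): min(12, 10, -12) = -12
p (MIN): min(12, 18) = 12
q (MIN): min(4, -2) = -2
r (MIN): min(-5, -7) = -7
d (MAX): max(12, -2, -7) = 12
s (MIN): min(16, -10) = -10
t (MIN): min(-18, -12) = -18
u (MIN): min(-11, -9, -7, 14) = -11
e (MAX): max(-10, -18, -11) = -10
M2 (MIN): min(12, -10) = -10
S0 (MAX): max(-12, -10) = -10

-10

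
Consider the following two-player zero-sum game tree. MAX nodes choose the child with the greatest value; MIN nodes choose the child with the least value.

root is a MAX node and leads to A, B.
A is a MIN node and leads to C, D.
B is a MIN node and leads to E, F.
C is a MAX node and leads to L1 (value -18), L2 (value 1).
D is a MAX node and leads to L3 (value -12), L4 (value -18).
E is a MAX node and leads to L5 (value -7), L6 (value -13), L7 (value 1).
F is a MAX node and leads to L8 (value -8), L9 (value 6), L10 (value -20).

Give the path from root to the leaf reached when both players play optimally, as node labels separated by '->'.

C (MAX): max(-18, 1) = 1
D (MAX): max(-12, -18) = -12
A (MIN): min(1, -12) = -12
E (MAX): max(-7, -13, 1) = 1
F (MAX): max(-8, 6, -20) = 6
B (MIN): min(1, 6) = 1
root (MAX): max(-12, 1) = 1
At root, MAX picks B (highest: 1).
At B, MIN picks E (lowest: 1).
At E, MAX picks L7 (highest: 1).
Terminal value 1.

root -> B -> E -> L7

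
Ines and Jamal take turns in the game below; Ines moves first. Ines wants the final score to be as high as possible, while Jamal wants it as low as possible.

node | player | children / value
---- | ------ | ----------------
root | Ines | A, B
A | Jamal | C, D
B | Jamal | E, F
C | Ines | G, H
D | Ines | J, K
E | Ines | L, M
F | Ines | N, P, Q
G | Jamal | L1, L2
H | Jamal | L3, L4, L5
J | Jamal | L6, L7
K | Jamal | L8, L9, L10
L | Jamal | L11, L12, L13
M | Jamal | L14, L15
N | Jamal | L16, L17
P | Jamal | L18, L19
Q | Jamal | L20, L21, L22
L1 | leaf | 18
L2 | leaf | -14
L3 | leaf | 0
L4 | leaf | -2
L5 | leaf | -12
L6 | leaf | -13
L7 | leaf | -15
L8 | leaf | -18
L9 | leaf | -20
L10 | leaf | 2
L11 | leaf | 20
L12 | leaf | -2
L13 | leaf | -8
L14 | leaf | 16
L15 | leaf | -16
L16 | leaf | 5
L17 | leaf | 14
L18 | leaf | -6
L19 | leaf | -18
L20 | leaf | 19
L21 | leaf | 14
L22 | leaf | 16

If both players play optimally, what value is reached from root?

-8

G (Jamal): min(18, -14) = -14
H (Jamal): min(0, -2, -12) = -12
C (Ines): max(-14, -12) = -12
J (Jamal): min(-13, -15) = -15
K (Jamal): min(-18, -20, 2) = -20
D (Ines): max(-15, -20) = -15
A (Jamal): min(-12, -15) = -15
L (Jamal): min(20, -2, -8) = -8
M (Jamal): min(16, -16) = -16
E (Ines): max(-8, -16) = -8
N (Jamal): min(5, 14) = 5
P (Jamal): min(-6, -18) = -18
Q (Jamal): min(19, 14, 16) = 14
F (Ines): max(5, -18, 14) = 14
B (Jamal): min(-8, 14) = -8
root (Ines): max(-15, -8) = -8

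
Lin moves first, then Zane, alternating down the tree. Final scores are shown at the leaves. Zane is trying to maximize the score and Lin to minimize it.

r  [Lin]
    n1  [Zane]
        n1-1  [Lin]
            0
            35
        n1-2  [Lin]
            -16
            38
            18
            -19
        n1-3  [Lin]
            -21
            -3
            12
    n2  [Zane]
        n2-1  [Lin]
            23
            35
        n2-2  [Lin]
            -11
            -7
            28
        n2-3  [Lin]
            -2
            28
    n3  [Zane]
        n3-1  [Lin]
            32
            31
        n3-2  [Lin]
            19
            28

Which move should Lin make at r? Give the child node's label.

n1

n1-1 (Lin): min(0, 35) = 0
n1-2 (Lin): min(-16, 38, 18, -19) = -19
n1-3 (Lin): min(-21, -3, 12) = -21
n1 (Zane): max(0, -19, -21) = 0
n2-1 (Lin): min(23, 35) = 23
n2-2 (Lin): min(-11, -7, 28) = -11
n2-3 (Lin): min(-2, 28) = -2
n2 (Zane): max(23, -11, -2) = 23
n3-1 (Lin): min(32, 31) = 31
n3-2 (Lin): min(19, 28) = 19
n3 (Zane): max(31, 19) = 31
r (Lin): min(0, 23, 31) = 0
Lin at r wants the lowest of {n1=0, n2=23, n3=31}, so chooses n1.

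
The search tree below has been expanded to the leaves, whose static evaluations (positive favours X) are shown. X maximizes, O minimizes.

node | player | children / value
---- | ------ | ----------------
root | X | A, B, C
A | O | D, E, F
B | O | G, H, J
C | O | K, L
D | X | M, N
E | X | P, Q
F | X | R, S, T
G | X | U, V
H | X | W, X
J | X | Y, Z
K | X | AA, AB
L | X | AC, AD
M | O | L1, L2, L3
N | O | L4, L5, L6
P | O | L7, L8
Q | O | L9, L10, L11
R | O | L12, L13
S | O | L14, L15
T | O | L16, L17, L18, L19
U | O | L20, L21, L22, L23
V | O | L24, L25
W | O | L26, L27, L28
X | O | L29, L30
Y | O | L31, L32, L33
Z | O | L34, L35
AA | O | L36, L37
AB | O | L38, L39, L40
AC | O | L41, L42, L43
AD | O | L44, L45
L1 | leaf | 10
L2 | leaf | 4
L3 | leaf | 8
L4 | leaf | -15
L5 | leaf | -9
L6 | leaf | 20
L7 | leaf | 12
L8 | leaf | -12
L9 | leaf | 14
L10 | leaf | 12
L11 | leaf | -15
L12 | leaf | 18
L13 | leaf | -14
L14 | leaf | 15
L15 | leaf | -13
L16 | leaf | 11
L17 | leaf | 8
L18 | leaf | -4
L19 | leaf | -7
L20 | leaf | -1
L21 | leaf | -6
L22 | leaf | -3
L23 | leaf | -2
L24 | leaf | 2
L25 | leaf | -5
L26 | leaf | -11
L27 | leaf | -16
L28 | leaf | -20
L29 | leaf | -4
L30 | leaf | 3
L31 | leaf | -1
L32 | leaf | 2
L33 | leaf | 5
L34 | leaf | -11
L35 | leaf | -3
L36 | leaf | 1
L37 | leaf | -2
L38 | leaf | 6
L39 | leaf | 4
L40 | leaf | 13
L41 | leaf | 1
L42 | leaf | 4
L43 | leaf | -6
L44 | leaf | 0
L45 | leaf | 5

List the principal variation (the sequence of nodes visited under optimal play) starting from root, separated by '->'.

M (O): min(10, 4, 8) = 4
N (O): min(-15, -9, 20) = -15
D (X): max(4, -15) = 4
P (O): min(12, -12) = -12
Q (O): min(14, 12, -15) = -15
E (X): max(-12, -15) = -12
R (O): min(18, -14) = -14
S (O): min(15, -13) = -13
T (O): min(11, 8, -4, -7) = -7
F (X): max(-14, -13, -7) = -7
A (O): min(4, -12, -7) = -12
U (O): min(-1, -6, -3, -2) = -6
V (O): min(2, -5) = -5
G (X): max(-6, -5) = -5
W (O): min(-11, -16, -20) = -20
X (O): min(-4, 3) = -4
H (X): max(-20, -4) = -4
Y (O): min(-1, 2, 5) = -1
Z (O): min(-11, -3) = -11
J (X): max(-1, -11) = -1
B (O): min(-5, -4, -1) = -5
AA (O): min(1, -2) = -2
AB (O): min(6, 4, 13) = 4
K (X): max(-2, 4) = 4
AC (O): min(1, 4, -6) = -6
AD (O): min(0, 5) = 0
L (X): max(-6, 0) = 0
C (O): min(4, 0) = 0
root (X): max(-12, -5, 0) = 0
At root, X picks C (highest: 0).
At C, O picks L (lowest: 0).
At L, X picks AD (highest: 0).
At AD, O picks L44 (lowest: 0).
Terminal value 0.

root -> C -> L -> AD -> L44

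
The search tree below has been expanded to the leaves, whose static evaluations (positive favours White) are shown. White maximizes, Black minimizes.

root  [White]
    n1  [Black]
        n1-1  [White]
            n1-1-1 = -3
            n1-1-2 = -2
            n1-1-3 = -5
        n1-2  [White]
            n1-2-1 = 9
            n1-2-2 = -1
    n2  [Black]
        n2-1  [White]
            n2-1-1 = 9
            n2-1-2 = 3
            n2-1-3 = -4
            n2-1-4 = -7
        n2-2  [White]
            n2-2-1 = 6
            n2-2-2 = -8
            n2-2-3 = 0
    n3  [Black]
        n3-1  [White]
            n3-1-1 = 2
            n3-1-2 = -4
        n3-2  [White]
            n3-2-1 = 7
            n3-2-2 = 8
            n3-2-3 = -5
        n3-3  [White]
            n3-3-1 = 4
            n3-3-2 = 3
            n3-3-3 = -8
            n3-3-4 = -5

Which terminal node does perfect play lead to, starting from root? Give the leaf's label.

n2-2-1

n1-1 (White): max(-3, -2, -5) = -2
n1-2 (White): max(9, -1) = 9
n1 (Black): min(-2, 9) = -2
n2-1 (White): max(9, 3, -4, -7) = 9
n2-2 (White): max(6, -8, 0) = 6
n2 (Black): min(9, 6) = 6
n3-1 (White): max(2, -4) = 2
n3-2 (White): max(7, 8, -5) = 8
n3-3 (White): max(4, 3, -8, -5) = 4
n3 (Black): min(2, 8, 4) = 2
root (White): max(-2, 6, 2) = 6
At root, White picks n2 (highest: 6).
At n2, Black picks n2-2 (lowest: 6).
At n2-2, White picks n2-2-1 (highest: 6).
Terminal value 6.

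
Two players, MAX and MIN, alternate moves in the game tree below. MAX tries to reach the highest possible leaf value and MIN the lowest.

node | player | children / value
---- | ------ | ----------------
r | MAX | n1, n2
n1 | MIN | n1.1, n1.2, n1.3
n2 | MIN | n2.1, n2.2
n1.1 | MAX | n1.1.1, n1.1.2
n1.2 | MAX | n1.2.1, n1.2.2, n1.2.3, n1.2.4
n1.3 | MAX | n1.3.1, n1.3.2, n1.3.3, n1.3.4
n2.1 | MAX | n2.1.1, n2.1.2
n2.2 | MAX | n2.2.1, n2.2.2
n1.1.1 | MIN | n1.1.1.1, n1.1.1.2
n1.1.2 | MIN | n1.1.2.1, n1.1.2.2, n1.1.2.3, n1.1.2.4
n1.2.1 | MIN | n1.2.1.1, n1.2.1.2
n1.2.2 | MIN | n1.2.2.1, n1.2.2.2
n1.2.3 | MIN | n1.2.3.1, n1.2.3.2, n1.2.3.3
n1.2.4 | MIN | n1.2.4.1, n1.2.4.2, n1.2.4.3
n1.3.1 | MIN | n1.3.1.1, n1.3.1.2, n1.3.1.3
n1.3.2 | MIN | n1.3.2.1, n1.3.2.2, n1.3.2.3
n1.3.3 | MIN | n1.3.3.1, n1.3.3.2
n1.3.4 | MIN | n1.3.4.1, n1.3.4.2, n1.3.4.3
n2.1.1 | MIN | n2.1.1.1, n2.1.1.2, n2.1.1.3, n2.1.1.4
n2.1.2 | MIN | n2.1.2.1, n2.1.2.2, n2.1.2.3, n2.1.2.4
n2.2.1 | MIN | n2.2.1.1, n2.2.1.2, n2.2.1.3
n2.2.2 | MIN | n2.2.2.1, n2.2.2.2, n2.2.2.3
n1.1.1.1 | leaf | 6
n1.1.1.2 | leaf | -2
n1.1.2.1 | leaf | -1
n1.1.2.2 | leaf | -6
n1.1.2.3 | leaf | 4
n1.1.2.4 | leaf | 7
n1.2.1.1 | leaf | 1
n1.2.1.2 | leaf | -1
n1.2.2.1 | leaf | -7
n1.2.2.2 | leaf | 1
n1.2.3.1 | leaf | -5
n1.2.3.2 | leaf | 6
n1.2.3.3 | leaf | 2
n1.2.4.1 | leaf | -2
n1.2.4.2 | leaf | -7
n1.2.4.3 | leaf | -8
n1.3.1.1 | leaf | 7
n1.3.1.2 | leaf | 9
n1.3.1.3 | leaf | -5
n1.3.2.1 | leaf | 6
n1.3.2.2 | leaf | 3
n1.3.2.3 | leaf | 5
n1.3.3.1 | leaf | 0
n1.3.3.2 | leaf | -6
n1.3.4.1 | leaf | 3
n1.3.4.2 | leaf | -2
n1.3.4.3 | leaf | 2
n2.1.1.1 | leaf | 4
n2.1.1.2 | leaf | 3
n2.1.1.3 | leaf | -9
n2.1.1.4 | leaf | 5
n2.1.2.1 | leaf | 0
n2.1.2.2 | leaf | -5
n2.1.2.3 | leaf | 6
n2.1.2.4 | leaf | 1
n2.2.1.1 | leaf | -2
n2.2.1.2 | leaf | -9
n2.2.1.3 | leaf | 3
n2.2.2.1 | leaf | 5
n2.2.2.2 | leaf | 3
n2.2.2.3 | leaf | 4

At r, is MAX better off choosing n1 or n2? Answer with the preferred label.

n1.1.1 (MIN): min(6, -2) = -2
n1.1.2 (MIN): min(-1, -6, 4, 7) = -6
n1.1 (MAX): max(-2, -6) = -2
n1.2.1 (MIN): min(1, -1) = -1
n1.2.2 (MIN): min(-7, 1) = -7
n1.2.3 (MIN): min(-5, 6, 2) = -5
n1.2.4 (MIN): min(-2, -7, -8) = -8
n1.2 (MAX): max(-1, -7, -5, -8) = -1
n1.3.1 (MIN): min(7, 9, -5) = -5
n1.3.2 (MIN): min(6, 3, 5) = 3
n1.3.3 (MIN): min(0, -6) = -6
n1.3.4 (MIN): min(3, -2, 2) = -2
n1.3 (MAX): max(-5, 3, -6, -2) = 3
n1 (MIN): min(-2, -1, 3) = -2
n2.1.1 (MIN): min(4, 3, -9, 5) = -9
n2.1.2 (MIN): min(0, -5, 6, 1) = -5
n2.1 (MAX): max(-9, -5) = -5
n2.2.1 (MIN): min(-2, -9, 3) = -9
n2.2.2 (MIN): min(5, 3, 4) = 3
n2.2 (MAX): max(-9, 3) = 3
n2 (MIN): min(-5, 3) = -5
MAX prefers the higher value; n1=-2, n2=-5. n1 is better since -2 > -5.

n1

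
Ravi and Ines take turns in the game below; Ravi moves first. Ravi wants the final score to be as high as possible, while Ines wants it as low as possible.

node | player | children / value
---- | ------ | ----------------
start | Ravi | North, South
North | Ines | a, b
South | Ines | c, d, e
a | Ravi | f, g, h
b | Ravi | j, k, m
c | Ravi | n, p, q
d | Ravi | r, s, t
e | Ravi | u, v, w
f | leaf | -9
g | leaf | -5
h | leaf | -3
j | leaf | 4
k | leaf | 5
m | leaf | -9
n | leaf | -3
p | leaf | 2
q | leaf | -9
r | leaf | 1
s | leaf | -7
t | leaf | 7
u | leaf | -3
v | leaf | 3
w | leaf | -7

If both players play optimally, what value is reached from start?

2

a (Ravi): max(-9, -5, -3) = -3
b (Ravi): max(4, 5, -9) = 5
North (Ines): min(-3, 5) = -3
c (Ravi): max(-3, 2, -9) = 2
d (Ravi): max(1, -7, 7) = 7
e (Ravi): max(-3, 3, -7) = 3
South (Ines): min(2, 7, 3) = 2
start (Ravi): max(-3, 2) = 2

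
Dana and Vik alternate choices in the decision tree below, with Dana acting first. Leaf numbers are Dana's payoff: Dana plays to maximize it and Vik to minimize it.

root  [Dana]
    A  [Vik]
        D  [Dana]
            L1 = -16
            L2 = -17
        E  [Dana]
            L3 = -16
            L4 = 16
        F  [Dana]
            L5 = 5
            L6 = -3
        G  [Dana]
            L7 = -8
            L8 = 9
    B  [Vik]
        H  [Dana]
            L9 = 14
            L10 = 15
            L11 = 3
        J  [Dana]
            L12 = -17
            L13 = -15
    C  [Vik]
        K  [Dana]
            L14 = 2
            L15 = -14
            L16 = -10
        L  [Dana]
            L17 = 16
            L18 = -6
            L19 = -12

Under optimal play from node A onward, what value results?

D (Dana): max(-16, -17) = -16
E (Dana): max(-16, 16) = 16
F (Dana): max(5, -3) = 5
G (Dana): max(-8, 9) = 9
A (Vik): min(-16, 16, 5, 9) = -16

-16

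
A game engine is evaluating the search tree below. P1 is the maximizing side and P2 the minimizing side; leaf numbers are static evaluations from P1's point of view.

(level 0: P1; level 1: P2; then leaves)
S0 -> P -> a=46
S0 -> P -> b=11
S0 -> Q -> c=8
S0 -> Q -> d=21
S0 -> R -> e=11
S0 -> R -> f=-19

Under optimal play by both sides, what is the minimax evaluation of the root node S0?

11

P (P2): min(46, 11) = 11
Q (P2): min(8, 21) = 8
R (P2): min(11, -19) = -19
S0 (P1): max(11, 8, -19) = 11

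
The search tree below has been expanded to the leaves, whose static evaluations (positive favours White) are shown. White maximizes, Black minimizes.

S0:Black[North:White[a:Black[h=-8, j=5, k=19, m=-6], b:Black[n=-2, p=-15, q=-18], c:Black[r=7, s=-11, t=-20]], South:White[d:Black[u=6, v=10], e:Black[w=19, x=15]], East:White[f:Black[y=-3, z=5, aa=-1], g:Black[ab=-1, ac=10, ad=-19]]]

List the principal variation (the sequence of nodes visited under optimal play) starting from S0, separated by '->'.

S0 -> North -> a -> h

a (Black): min(-8, 5, 19, -6) = -8
b (Black): min(-2, -15, -18) = -18
c (Black): min(7, -11, -20) = -20
North (White): max(-8, -18, -20) = -8
d (Black): min(6, 10) = 6
e (Black): min(19, 15) = 15
South (White): max(6, 15) = 15
f (Black): min(-3, 5, -1) = -3
g (Black): min(-1, 10, -19) = -19
East (White): max(-3, -19) = -3
S0 (Black): min(-8, 15, -3) = -8
At S0, Black picks North (lowest: -8).
At North, White picks a (highest: -8).
At a, Black picks h (lowest: -8).
Terminal value -8.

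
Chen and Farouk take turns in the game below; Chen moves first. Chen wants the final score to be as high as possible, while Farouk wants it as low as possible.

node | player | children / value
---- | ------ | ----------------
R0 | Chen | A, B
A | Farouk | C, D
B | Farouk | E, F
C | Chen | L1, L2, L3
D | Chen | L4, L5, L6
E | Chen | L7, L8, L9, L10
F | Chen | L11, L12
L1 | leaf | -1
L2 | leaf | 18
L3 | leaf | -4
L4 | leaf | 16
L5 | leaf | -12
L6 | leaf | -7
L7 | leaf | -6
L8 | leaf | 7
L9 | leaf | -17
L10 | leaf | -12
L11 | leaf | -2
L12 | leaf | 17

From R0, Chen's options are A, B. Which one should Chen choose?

C (Chen): max(-1, 18, -4) = 18
D (Chen): max(16, -12, -7) = 16
A (Farouk): min(18, 16) = 16
E (Chen): max(-6, 7, -17, -12) = 7
F (Chen): max(-2, 17) = 17
B (Farouk): min(7, 17) = 7
R0 (Chen): max(16, 7) = 16
Chen at R0 wants the highest of {A=16, B=7}, so chooses A.

A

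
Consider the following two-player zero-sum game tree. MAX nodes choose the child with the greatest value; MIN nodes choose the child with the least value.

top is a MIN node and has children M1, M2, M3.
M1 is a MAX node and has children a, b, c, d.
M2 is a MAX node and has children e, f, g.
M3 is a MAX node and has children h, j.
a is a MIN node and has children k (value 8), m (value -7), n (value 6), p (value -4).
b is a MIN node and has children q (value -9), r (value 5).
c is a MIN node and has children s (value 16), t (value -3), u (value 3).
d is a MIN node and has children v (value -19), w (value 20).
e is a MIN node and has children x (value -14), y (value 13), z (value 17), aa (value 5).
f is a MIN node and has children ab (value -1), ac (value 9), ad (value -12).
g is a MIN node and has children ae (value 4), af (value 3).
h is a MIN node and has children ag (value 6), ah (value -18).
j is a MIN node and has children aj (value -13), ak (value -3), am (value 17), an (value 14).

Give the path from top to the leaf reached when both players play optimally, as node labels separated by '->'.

top -> M3 -> j -> aj

a (MIN): min(8, -7, 6, -4) = -7
b (MIN): min(-9, 5) = -9
c (MIN): min(16, -3, 3) = -3
d (MIN): min(-19, 20) = -19
M1 (MAX): max(-7, -9, -3, -19) = -3
e (MIN): min(-14, 13, 17, 5) = -14
f (MIN): min(-1, 9, -12) = -12
g (MIN): min(4, 3) = 3
M2 (MAX): max(-14, -12, 3) = 3
h (MIN): min(6, -18) = -18
j (MIN): min(-13, -3, 17, 14) = -13
M3 (MAX): max(-18, -13) = -13
top (MIN): min(-3, 3, -13) = -13
At top, MIN picks M3 (lowest: -13).
At M3, MAX picks j (highest: -13).
At j, MIN picks aj (lowest: -13).
Terminal value -13.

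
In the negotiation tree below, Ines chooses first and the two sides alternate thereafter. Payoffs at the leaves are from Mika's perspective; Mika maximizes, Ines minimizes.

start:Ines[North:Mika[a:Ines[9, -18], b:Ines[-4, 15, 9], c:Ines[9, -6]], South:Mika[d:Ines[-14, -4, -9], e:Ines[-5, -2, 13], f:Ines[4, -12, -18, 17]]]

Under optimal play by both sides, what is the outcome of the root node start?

a (Ines): min(9, -18) = -18
b (Ines): min(-4, 15, 9) = -4
c (Ines): min(9, -6) = -6
North (Mika): max(-18, -4, -6) = -4
d (Ines): min(-14, -4, -9) = -14
e (Ines): min(-5, -2, 13) = -5
f (Ines): min(4, -12, -18, 17) = -18
South (Mika): max(-14, -5, -18) = -5
start (Ines): min(-4, -5) = -5

-5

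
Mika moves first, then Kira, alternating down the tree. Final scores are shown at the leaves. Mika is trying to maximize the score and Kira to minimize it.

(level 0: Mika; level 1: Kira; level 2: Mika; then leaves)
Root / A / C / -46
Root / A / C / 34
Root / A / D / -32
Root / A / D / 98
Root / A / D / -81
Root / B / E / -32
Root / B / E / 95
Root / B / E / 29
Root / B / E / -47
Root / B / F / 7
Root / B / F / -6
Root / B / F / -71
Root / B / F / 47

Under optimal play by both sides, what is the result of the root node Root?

47

C (Mika): max(-46, 34) = 34
D (Mika): max(-32, 98, -81) = 98
A (Kira): min(34, 98) = 34
E (Mika): max(-32, 95, 29, -47) = 95
F (Mika): max(7, -6, -71, 47) = 47
B (Kira): min(95, 47) = 47
Root (Mika): max(34, 47) = 47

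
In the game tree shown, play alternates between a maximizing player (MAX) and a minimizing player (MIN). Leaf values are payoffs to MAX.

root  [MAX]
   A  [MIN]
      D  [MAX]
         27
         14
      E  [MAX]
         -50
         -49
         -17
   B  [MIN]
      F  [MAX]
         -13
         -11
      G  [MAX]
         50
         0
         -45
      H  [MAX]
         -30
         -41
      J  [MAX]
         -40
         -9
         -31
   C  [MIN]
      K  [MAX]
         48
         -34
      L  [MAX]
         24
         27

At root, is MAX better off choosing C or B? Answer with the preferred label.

C

K (MAX): max(48, -34) = 48
L (MAX): max(24, 27) = 27
C (MIN): min(48, 27) = 27
F (MAX): max(-13, -11) = -11
G (MAX): max(50, 0, -45) = 50
H (MAX): max(-30, -41) = -30
J (MAX): max(-40, -9, -31) = -9
B (MIN): min(-11, 50, -30, -9) = -30
MAX prefers the higher value; C=27, B=-30. C is better since 27 > -30.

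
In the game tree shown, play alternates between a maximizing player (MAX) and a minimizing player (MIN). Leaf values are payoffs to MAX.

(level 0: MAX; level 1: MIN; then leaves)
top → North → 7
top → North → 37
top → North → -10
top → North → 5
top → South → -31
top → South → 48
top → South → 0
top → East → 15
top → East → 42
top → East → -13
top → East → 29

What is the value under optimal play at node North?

North (MIN): min(7, 37, -10, 5) = -10

-10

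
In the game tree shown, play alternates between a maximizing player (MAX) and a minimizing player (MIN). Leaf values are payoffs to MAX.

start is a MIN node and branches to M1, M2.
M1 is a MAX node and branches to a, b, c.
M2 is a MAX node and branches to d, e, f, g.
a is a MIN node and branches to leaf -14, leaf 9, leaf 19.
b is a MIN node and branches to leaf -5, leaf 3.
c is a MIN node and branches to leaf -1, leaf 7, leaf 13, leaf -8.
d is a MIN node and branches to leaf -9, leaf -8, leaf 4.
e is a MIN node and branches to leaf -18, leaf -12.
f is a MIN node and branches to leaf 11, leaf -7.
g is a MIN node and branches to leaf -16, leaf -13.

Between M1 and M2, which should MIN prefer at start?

M2

a (MIN): min(-14, 9, 19) = -14
b (MIN): min(-5, 3) = -5
c (MIN): min(-1, 7, 13, -8) = -8
M1 (MAX): max(-14, -5, -8) = -5
d (MIN): min(-9, -8, 4) = -9
e (MIN): min(-18, -12) = -18
f (MIN): min(11, -7) = -7
g (MIN): min(-16, -13) = -16
M2 (MAX): max(-9, -18, -7, -16) = -7
MIN prefers the lower value; M1=-5, M2=-7. M2 is better since -7 < -5.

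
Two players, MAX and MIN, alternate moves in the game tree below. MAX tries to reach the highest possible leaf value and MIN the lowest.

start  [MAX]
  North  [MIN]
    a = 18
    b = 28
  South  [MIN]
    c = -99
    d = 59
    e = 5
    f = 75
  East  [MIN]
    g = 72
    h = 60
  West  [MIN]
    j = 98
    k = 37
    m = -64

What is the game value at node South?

-99

South (MIN): min(-99, 59, 5, 75) = -99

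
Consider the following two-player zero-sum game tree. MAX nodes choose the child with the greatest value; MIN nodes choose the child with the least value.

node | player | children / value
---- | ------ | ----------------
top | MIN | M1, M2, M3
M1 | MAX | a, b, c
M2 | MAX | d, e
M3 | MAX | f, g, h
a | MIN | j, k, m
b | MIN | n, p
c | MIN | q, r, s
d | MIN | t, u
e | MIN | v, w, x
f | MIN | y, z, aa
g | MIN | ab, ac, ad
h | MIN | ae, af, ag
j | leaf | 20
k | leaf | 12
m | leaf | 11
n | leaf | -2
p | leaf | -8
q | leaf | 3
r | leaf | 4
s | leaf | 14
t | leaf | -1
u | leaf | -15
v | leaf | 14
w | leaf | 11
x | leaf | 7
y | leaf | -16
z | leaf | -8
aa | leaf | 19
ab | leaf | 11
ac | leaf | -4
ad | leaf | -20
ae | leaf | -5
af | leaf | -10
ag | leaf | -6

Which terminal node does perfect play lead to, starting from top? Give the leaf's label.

af

a (MIN): min(20, 12, 11) = 11
b (MIN): min(-2, -8) = -8
c (MIN): min(3, 4, 14) = 3
M1 (MAX): max(11, -8, 3) = 11
d (MIN): min(-1, -15) = -15
e (MIN): min(14, 11, 7) = 7
M2 (MAX): max(-15, 7) = 7
f (MIN): min(-16, -8, 19) = -16
g (MIN): min(11, -4, -20) = -20
h (MIN): min(-5, -10, -6) = -10
M3 (MAX): max(-16, -20, -10) = -10
top (MIN): min(11, 7, -10) = -10
At top, MIN picks M3 (lowest: -10).
At M3, MAX picks h (highest: -10).
At h, MIN picks af (lowest: -10).
Terminal value -10.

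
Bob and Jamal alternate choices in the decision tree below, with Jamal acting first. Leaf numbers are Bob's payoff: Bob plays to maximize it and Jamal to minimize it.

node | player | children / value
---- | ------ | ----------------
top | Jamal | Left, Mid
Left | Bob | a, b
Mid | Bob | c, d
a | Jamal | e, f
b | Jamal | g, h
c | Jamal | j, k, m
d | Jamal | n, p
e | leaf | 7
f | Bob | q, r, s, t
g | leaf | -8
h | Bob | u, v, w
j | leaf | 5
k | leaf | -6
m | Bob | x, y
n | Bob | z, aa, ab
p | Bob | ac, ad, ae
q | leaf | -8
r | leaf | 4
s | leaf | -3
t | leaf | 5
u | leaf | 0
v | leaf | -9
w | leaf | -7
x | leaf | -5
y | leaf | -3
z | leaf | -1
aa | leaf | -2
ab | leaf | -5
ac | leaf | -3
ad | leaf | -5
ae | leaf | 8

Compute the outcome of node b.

h (Bob): max(0, -9, -7) = 0
b (Jamal): min(-8, 0) = -8

-8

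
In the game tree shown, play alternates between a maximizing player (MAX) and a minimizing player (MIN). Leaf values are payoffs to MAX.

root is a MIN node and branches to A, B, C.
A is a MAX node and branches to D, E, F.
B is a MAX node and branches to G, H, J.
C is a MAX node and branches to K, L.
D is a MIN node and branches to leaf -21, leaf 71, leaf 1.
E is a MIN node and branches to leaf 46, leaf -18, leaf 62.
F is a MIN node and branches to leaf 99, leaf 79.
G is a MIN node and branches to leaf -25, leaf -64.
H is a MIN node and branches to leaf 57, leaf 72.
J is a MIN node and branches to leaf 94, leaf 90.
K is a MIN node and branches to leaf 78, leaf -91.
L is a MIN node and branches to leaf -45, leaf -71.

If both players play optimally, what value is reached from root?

-71

D (MIN): min(-21, 71, 1) = -21
E (MIN): min(46, -18, 62) = -18
F (MIN): min(99, 79) = 79
A (MAX): max(-21, -18, 79) = 79
G (MIN): min(-25, -64) = -64
H (MIN): min(57, 72) = 57
J (MIN): min(94, 90) = 90
B (MAX): max(-64, 57, 90) = 90
K (MIN): min(78, -91) = -91
L (MIN): min(-45, -71) = -71
C (MAX): max(-91, -71) = -71
root (MIN): min(79, 90, -71) = -71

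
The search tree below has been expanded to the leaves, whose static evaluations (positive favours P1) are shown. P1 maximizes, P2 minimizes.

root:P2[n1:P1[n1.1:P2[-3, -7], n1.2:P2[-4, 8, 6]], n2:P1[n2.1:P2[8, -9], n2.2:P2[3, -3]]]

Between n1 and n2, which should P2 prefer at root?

n1.1 (P2): min(-3, -7) = -7
n1.2 (P2): min(-4, 8, 6) = -4
n1 (P1): max(-7, -4) = -4
n2.1 (P2): min(8, -9) = -9
n2.2 (P2): min(3, -3) = -3
n2 (P1): max(-9, -3) = -3
P2 prefers the lower value; n1=-4, n2=-3. n1 is better since -4 < -3.

n1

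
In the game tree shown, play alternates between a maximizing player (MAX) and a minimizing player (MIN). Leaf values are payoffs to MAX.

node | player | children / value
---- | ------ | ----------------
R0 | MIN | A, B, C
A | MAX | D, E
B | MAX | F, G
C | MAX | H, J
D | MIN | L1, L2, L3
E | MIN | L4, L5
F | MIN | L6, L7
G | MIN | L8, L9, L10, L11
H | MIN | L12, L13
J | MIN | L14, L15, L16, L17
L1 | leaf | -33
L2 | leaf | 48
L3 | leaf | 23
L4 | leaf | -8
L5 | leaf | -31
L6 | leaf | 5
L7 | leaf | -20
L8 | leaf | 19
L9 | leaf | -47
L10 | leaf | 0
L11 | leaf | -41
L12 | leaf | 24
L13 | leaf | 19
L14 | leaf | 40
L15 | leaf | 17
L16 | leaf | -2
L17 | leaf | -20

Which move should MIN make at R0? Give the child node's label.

A

D (MIN): min(-33, 48, 23) = -33
E (MIN): min(-8, -31) = -31
A (MAX): max(-33, -31) = -31
F (MIN): min(5, -20) = -20
G (MIN): min(19, -47, 0, -41) = -47
B (MAX): max(-20, -47) = -20
H (MIN): min(24, 19) = 19
J (MIN): min(40, 17, -2, -20) = -20
C (MAX): max(19, -20) = 19
R0 (MIN): min(-31, -20, 19) = -31
MIN at R0 wants the lowest of {A=-31, B=-20, C=19}, so chooses A.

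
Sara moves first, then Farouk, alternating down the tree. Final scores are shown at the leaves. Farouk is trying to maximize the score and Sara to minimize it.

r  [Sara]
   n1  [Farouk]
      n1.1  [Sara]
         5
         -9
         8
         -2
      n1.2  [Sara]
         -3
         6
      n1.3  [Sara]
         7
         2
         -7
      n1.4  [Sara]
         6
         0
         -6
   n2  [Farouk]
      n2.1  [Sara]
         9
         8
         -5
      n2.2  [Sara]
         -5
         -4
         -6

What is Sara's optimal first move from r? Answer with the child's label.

n2

n1.1 (Sara): min(5, -9, 8, -2) = -9
n1.2 (Sara): min(-3, 6) = -3
n1.3 (Sara): min(7, 2, -7) = -7
n1.4 (Sara): min(6, 0, -6) = -6
n1 (Farouk): max(-9, -3, -7, -6) = -3
n2.1 (Sara): min(9, 8, -5) = -5
n2.2 (Sara): min(-5, -4, -6) = -6
n2 (Farouk): max(-5, -6) = -5
r (Sara): min(-3, -5) = -5
Sara at r wants the lowest of {n1=-3, n2=-5}, so chooses n2.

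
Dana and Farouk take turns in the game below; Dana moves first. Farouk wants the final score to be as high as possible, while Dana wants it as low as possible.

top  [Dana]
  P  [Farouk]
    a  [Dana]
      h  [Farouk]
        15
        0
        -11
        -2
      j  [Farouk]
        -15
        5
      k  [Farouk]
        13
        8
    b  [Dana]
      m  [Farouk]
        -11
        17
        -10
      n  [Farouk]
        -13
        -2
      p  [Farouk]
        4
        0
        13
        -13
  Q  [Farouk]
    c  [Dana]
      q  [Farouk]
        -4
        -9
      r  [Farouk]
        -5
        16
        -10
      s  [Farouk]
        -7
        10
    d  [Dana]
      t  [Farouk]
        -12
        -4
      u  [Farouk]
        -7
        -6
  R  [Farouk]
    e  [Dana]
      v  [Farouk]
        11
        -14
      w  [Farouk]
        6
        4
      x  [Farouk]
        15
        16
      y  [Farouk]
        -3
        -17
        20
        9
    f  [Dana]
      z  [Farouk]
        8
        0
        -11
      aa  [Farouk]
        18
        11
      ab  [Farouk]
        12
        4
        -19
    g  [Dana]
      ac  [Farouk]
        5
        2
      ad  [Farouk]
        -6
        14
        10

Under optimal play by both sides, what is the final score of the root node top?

h (Farouk): max(15, 0, -11, -2) = 15
j (Farouk): max(-15, 5) = 5
k (Farouk): max(13, 8) = 13
a (Dana): min(15, 5, 13) = 5
m (Farouk): max(-11, 17, -10) = 17
n (Farouk): max(-13, -2) = -2
p (Farouk): max(4, 0, 13, -13) = 13
b (Dana): min(17, -2, 13) = -2
P (Farouk): max(5, -2) = 5
q (Farouk): max(-4, -9) = -4
r (Farouk): max(-5, 16, -10) = 16
s (Farouk): max(-7, 10) = 10
c (Dana): min(-4, 16, 10) = -4
t (Farouk): max(-12, -4) = -4
u (Farouk): max(-7, -6) = -6
d (Dana): min(-4, -6) = -6
Q (Farouk): max(-4, -6) = -4
v (Farouk): max(11, -14) = 11
w (Farouk): max(6, 4) = 6
x (Farouk): max(15, 16) = 16
y (Farouk): max(-3, -17, 20, 9) = 20
e (Dana): min(11, 6, 16, 20) = 6
z (Farouk): max(8, 0, -11) = 8
aa (Farouk): max(18, 11) = 18
ab (Farouk): max(12, 4, -19) = 12
f (Dana): min(8, 18, 12) = 8
ac (Farouk): max(5, 2) = 5
ad (Farouk): max(-6, 14, 10) = 14
g (Dana): min(5, 14) = 5
R (Farouk): max(6, 8, 5) = 8
top (Dana): min(5, -4, 8) = -4

-4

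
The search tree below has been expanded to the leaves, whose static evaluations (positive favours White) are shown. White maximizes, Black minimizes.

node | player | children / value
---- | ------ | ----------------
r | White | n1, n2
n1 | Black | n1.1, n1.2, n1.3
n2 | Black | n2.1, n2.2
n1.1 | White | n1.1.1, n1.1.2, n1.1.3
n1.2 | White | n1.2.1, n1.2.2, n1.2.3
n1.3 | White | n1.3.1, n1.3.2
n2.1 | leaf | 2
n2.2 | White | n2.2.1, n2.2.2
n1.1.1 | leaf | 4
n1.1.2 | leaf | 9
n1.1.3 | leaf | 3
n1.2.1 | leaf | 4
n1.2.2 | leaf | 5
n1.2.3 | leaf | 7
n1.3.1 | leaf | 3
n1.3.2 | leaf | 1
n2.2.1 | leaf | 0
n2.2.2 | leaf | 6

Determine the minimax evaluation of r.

n1.1 (White): max(4, 9, 3) = 9
n1.2 (White): max(4, 5, 7) = 7
n1.3 (White): max(3, 1) = 3
n1 (Black): min(9, 7, 3) = 3
n2.2 (White): max(0, 6) = 6
n2 (Black): min(2, 6) = 2
r (White): max(3, 2) = 3

3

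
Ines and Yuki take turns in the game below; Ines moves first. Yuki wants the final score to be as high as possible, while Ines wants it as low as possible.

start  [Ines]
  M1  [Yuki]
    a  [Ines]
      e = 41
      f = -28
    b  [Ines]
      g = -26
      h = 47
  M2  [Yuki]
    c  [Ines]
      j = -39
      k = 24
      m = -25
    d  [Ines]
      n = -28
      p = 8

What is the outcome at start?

a (Ines): min(41, -28) = -28
b (Ines): min(-26, 47) = -26
M1 (Yuki): max(-28, -26) = -26
c (Ines): min(-39, 24, -25) = -39
d (Ines): min(-28, 8) = -28
M2 (Yuki): max(-39, -28) = -28
start (Ines): min(-26, -28) = -28

-28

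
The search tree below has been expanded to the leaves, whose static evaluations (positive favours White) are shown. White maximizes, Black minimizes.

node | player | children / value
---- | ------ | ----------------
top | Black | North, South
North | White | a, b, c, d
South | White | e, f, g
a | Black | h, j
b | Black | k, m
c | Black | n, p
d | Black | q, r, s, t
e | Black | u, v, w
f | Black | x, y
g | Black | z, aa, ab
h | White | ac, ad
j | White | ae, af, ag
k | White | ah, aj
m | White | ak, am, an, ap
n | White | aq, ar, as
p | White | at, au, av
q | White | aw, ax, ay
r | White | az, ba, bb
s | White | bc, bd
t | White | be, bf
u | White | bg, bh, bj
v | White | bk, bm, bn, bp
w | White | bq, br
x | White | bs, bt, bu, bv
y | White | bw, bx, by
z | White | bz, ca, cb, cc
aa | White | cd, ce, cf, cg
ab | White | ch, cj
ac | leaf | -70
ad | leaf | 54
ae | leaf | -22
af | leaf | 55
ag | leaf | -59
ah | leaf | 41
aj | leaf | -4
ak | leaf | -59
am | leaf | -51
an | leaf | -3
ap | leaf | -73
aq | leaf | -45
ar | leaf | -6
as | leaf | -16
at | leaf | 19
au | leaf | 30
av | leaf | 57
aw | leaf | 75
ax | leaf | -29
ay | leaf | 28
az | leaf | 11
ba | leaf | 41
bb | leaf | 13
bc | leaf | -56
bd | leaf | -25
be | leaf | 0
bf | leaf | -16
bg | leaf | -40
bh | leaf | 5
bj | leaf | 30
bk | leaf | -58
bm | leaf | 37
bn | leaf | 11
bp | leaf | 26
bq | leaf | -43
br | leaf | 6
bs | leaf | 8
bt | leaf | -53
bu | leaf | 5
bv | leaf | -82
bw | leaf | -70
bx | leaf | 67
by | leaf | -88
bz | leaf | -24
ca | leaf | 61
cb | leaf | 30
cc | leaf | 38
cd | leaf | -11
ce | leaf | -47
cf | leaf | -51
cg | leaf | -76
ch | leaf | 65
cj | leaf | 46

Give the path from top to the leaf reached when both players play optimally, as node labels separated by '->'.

top -> South -> f -> x -> bs

h (White): max(-70, 54) = 54
j (White): max(-22, 55, -59) = 55
a (Black): min(54, 55) = 54
k (White): max(41, -4) = 41
m (White): max(-59, -51, -3, -73) = -3
b (Black): min(41, -3) = -3
n (White): max(-45, -6, -16) = -6
p (White): max(19, 30, 57) = 57
c (Black): min(-6, 57) = -6
q (White): max(75, -29, 28) = 75
r (White): max(11, 41, 13) = 41
s (White): max(-56, -25) = -25
t (White): max(0, -16) = 0
d (Black): min(75, 41, -25, 0) = -25
North (White): max(54, -3, -6, -25) = 54
u (White): max(-40, 5, 30) = 30
v (White): max(-58, 37, 11, 26) = 37
w (White): max(-43, 6) = 6
e (Black): min(30, 37, 6) = 6
x (White): max(8, -53, 5, -82) = 8
y (White): max(-70, 67, -88) = 67
f (Black): min(8, 67) = 8
z (White): max(-24, 61, 30, 38) = 61
aa (White): max(-11, -47, -51, -76) = -11
ab (White): max(65, 46) = 65
g (Black): min(61, -11, 65) = -11
South (White): max(6, 8, -11) = 8
top (Black): min(54, 8) = 8
At top, Black picks South (lowest: 8).
At South, White picks f (highest: 8).
At f, Black picks x (lowest: 8).
At x, White picks bs (highest: 8).
Terminal value 8.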